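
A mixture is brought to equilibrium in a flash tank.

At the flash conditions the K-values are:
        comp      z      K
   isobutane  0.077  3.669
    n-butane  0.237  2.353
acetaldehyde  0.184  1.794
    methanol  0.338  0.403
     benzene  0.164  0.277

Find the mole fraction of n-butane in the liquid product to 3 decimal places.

Rachford–Rice: g(β) = Σ zᵢ(Kᵢ−1)/(1+β(Kᵢ−1)) = 0.
Feasibility: ΣzᵢKᵢ = 1.352, Σzᵢ/Kᵢ = 1.655 — both > 1, two phases present.
Newton iteration, β⁰ = 0.46:
  β = 0.460: g = -0.0589, g' = -0.759 → β = 0.382
Converged at β = 0.382.
Compositions from xᵢ = zᵢ/(1+β(Kᵢ−1)), yᵢ = Kᵢxᵢ:
  isobutane: x = 0.038, y = 0.140
  n-butane: x = 0.156, y = 0.368
  acetaldehyde: x = 0.141, y = 0.253
  methanol: x = 0.438, y = 0.176
  benzene: x = 0.227, y = 0.063

x_n-butane = 0.156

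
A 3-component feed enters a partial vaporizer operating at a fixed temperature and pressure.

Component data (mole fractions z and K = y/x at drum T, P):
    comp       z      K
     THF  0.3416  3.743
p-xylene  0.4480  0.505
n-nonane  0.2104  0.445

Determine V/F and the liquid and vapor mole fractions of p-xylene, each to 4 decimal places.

V/F = 0.4238, x_p-xylene = 0.5669, y_p-xylene = 0.2863

Rachford–Rice: g(V/F) = Σ zᵢ(Kᵢ−1)/(1+V/F(Kᵢ−1)) = 0.
g(0) = ΣzᵢKᵢ − 1 = 0.5985 and g(1) = 1 − Σzᵢ/Kᵢ = -0.4512, so a root lies in (0, 1).
Newton–Raphson from V/F = 0.5:
  V/F = 0.5000: g = -0.06121, g' = -0.7750 → V/F = 0.4210
  V/F = 0.4210: g = 0.00231, g' = -0.8390 → V/F = 0.4238
Converged at V/F = 0.4238.
Compositions from xᵢ = zᵢ/(1+V/F(Kᵢ−1)), yᵢ = Kᵢxᵢ:
  THF: x = 0.1580, y = 0.5913
  p-xylene: x = 0.5669, y = 0.2863
  n-nonane: x = 0.2751, y = 0.1224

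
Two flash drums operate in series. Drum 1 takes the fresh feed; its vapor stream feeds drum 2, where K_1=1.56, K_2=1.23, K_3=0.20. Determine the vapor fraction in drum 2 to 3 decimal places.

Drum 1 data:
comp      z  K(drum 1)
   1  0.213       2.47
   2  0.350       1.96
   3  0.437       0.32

V/F (drum 2) = 0.431

Drum 1:
Newton iteration, ψ₁⁰ = 0.35:
  ψ₁ = 0.350: g = 0.0683, g' = -0.729 → ψ₁ = 0.444
  ψ₁ = 0.444: g = -0.0003, g' = -0.742 → ψ₁ = 0.443
Converged at ψ₁ = 0.443.
Drum-1 compositions:
  1: x = 0.129, y = 0.319
  2: x = 0.246, y = 0.481
  3: x = 0.625, y = 0.200
Drum-2 feed = drum-1 vapor: z₂ = (0.3186, 0.4813, 0.2002).
Drum 2:
Newton iteration, ψ₂⁰ = 0.5:
  ψ₂ = 0.500: g = -0.0282, g' = -0.437 → ψ₂ = 0.435
  ψ₂ = 0.435: g = -0.0017, g' = -0.387 → ψ₂ = 0.431
Converged at ψ₂ = 0.431.
  1: x = 0.257, y = 0.400
  2: x = 0.438, y = 0.539
  3: x = 0.306, y = 0.061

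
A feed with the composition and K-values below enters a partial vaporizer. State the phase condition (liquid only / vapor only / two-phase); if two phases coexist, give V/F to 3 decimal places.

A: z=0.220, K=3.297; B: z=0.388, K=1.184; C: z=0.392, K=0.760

ΣzᵢKᵢ = 1.483; Σzᵢ/Kᵢ = 0.910.
Since Σzᵢ/Kᵢ < 1 the mixture is above its dew point — single vapor phase.

vapor only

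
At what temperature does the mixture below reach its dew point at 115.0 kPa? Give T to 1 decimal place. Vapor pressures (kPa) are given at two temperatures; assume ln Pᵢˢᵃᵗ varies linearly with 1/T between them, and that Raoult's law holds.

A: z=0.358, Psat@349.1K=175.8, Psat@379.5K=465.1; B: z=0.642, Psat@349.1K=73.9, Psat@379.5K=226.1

T = 354.6 K

Dew-point temperature: Σzᵢ·P/Pᵢˢᵃᵗ(T) = 1. Interpolate ln Pᵢˢᵃᵗ = aᵢ + bᵢ/T.
  T = 349.1 K: ΣzᵢP/Pᵢˢᵃᵗ = 1.2332
  T = 379.5 K: ΣzᵢP/Pᵢˢᵃᵗ = 0.4151
  T = 364.3 K: ΣzᵢP/Pᵢˢᵃᵗ = 0.6991
  T = 356.7 K: ΣzᵢP/Pᵢˢᵃᵗ = 0.9228
  T = 352.9 K: ΣzᵢP/Pᵢˢᵃᵗ = 1.0651
  T = 354.8 K: ΣzᵢP/Pᵢˢᵃᵗ = 0.9910
Interpolating between 352.9 K and 354.8 K gives T ≈ 354.6 K.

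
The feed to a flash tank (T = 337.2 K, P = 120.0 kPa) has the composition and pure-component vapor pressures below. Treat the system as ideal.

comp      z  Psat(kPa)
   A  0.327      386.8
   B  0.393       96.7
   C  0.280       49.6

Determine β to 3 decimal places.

β = 0.548

Raoult's law: Kᵢ = Pᵢˢᵃᵗ/P = Pᵢˢᵃᵗ/120.0.
  K_A = 386.8/120.0 = 3.22333, K_B = 96.7/120.0 = 0.80583, K_C = 49.6/120.0 = 0.41333
Material balance + equilibrium reduce to Σ zᵢ(Kᵢ−1)/(1+β(Kᵢ−1)) = 0.
g(0) = ΣzᵢKᵢ − 1 = 0.486 and g(1) = 1 − Σzᵢ/Kᵢ = -0.267, so a root lies in (0, 1).
Newton iteration, β⁰ = 0.56:
  β = 0.560: g = -0.0064, g' = -0.553 → β = 0.548
Converged at β = 0.548.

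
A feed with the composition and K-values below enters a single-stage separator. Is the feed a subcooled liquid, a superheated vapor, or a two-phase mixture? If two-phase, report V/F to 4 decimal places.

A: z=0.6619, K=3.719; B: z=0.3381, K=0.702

superheated vapor

ΣzᵢKᵢ = 2.6990; Σzᵢ/Kᵢ = 0.6596.
Since Σzᵢ/Kᵢ < 1 the mixture is above its dew point — single vapor phase.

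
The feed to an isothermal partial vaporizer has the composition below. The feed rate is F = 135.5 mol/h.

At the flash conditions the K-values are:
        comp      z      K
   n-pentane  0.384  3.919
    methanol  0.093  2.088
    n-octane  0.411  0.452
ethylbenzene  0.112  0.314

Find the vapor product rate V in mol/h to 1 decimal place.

Rachford–Rice: g(V/F) = Σ zᵢ(Kᵢ−1)/(1+V/F(Kᵢ−1)) = 0.
Check two-phase: ΣzᵢKᵢ = 1.920 > 1 and Σzᵢ/Kᵢ = 1.409 > 1, so g(0) = 0.920 > 0 and g(1) = -0.409 < 0.
Newton–Raphson from V/F = 0.31:
  V/F = 0.310: g = 0.2952, g' = -1.227 → V/F = 0.551
  V/F = 0.551: g = 0.0473, g' = -0.914 → V/F = 0.602
  V/F = 0.602: g = 0.0005, g' = -0.898 → V/F = 0.603
Converged at V/F = 0.603.
Then V = V/F·F = 0.6028·135.5 = 81.7 mol/h and L = F − V = 53.8 mol/h.

V = 81.7 mol/h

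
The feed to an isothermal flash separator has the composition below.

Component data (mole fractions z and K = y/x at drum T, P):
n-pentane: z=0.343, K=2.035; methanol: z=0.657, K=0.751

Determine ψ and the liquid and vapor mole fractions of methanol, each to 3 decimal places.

ψ = 0.743, x_methanol = 0.806, y_methanol = 0.605

Binary case is linear: z₁(K₁−1)(1+ψ(K₂−1)) + z₂(K₂−1)(1+ψ(K₁−1)) = 0
⇒ ψ = [z₁(K₁−1)+z₂(K₂−1)] / [−(K₁−1)(K₂−1)] = 0.1914/0.2577 = 0.743
Compositions from xᵢ = zᵢ/(1+ψ(Kᵢ−1)), yᵢ = Kᵢxᵢ:
  n-pentane: x = 0.194, y = 0.395
  methanol: x = 0.806, y = 0.605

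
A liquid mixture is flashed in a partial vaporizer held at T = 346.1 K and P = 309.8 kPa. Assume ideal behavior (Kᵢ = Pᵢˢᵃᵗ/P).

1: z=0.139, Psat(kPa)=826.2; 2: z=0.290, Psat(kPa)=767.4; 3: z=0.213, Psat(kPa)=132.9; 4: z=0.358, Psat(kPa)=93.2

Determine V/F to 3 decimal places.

Raoult's law: Kᵢ = Pᵢˢᵃᵗ/P = Pᵢˢᵃᵗ/309.8.
  K_1 = 826.2/309.8 = 2.66688, K_2 = 767.4/309.8 = 2.47708, K_3 = 132.9/309.8 = 0.42899, K_4 = 93.2/309.8 = 0.30084
Material balance + equilibrium reduce to Σ zᵢ(Kᵢ−1)/(1+V/F(Kᵢ−1)) = 0.
Check two-phase: ΣzᵢKᵢ = 1.288 > 1 and Σzᵢ/Kᵢ = 1.856 > 1, so g(0) = 0.288 > 0 and g(1) = -0.856 < 0.
Iterate (Newton) starting at V/F = 0.5:
  V/F = 0.500: g = -0.1823, g' = -0.874 → V/F = 0.291
  V/F = 0.291: g = -0.0048, g' = -0.860 → V/F = 0.286
Converged at V/F = 0.286.

V/F = 0.286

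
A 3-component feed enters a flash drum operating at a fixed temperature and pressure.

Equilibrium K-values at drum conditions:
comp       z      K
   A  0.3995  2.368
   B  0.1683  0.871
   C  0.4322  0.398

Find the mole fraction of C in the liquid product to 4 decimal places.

x_C = 0.5600

Rachford–Rice: g(V/F) = Σ zᵢ(Kᵢ−1)/(1+V/F(Kᵢ−1)) = 0.
Feasibility: ΣzᵢKᵢ = 1.2646, Σzᵢ/Kᵢ = 1.4479 — both > 1, two phases present.
Newton iteration, V/F⁰ = 0.32:
  V/F = 0.3200: g = 0.03521, g' = -0.6050 → V/F = 0.3782
  V/F = 0.3782: g = 0.00047, g' = -0.5904 → V/F = 0.3790
Converged at V/F = 0.3790.
Compositions from xᵢ = zᵢ/(1+V/F(Kᵢ−1)), yᵢ = Kᵢxᵢ:
  A: x = 0.2631, y = 0.6230
  B: x = 0.1770, y = 0.1541
  C: x = 0.5600, y = 0.2229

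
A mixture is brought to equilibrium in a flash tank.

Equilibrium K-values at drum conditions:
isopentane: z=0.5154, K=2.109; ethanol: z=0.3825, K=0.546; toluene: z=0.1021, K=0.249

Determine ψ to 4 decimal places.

ψ = 0.5372

Rachford–Rice: g(ψ) = Σ zᵢ(Kᵢ−1)/(1+ψ(Kᵢ−1)) = 0.
Feasibility: ΣzᵢKᵢ = 1.3212, Σzᵢ/Kᵢ = 1.3550 — both > 1, two phases present.
Newton–Raphson from ψ = 0.62:
  ψ = 0.6200: g = -0.04648, g' = -0.5769 → ψ = 0.5394
  ψ = 0.5394: g = -0.00125, g' = -0.5492 → ψ = 0.5372
Converged at ψ = 0.5372.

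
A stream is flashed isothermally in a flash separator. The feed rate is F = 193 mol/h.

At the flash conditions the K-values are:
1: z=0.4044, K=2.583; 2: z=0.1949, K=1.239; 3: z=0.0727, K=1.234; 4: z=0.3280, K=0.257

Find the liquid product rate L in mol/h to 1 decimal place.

L = 90.1 mol/h

Newton–Raphson from V/F = 0.66:
  V/F = 0.6600: g = -0.11016, g' = -0.9509 → V/F = 0.5441
  V/F = 0.5441: g = -0.00887, g' = -0.8146 → V/F = 0.5333
  V/F = 0.5333: g = -0.00004, g' = -0.8066 → V/F = 0.5332
Converged at V/F = 0.5332.
Then V = V/F·F = 0.5332·193 = 102.9 mol/h and L = F − V = 90.1 mol/h.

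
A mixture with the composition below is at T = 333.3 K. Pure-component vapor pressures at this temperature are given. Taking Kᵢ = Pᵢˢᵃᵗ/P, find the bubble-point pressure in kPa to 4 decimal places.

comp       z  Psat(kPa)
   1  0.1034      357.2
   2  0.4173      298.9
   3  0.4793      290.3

At the bubble point ψ → 0, so ΣzᵢKᵢ = 1 with Kᵢ = Pᵢˢᵃᵗ/P ⇒ P = ΣzᵢPᵢˢᵃᵗ.
P = 0.1034·357.2 + 0.4173·298.9 + 0.4793·290.3 = 300.8062 kPa

Pbub = 300.8062 kPa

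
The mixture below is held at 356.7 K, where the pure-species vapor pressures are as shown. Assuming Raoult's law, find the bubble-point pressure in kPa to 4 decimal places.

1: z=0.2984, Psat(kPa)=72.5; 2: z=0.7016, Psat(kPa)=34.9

Pbub = 46.1198 kPa

At the bubble point ψ → 0, so ΣzᵢKᵢ = 1 with Kᵢ = Pᵢˢᵃᵗ/P ⇒ P = ΣzᵢPᵢˢᵃᵗ.
P = 0.2984·72.5 + 0.7016·34.9 = 46.1198 kPa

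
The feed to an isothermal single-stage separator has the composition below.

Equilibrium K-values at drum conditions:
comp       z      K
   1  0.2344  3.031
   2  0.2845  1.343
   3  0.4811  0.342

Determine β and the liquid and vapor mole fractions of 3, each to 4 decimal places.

Newton iteration, β⁰ = 0.7:
  β = 0.7000: g = -0.31161, g' = -0.9026 → β = 0.3547
  β = 0.3547: g = -0.04926, g' = -0.7077 → β = 0.2851
  β = 0.2851: g = 0.00068, g' = -0.7311 → β = 0.2861
Converged at β = 0.2861.
Compositions from xᵢ = zᵢ/(1+β(Kᵢ−1)), yᵢ = Kᵢxᵢ:
  1: x = 0.1483, y = 0.4494
  2: x = 0.2591, y = 0.3479
  3: x = 0.5927, y = 0.2027

β = 0.2861, x_3 = 0.5927, y_3 = 0.2027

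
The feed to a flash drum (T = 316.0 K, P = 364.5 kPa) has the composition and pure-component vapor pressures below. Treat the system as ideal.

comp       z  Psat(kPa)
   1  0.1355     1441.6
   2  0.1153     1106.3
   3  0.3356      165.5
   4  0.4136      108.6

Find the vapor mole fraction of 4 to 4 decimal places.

Raoult's law: Kᵢ = Pᵢˢᵃᵗ/P = Pᵢˢᵃᵗ/364.5.
  K_1 = 1441.6/364.5 = 3.955007, K_2 = 1106.3/364.5 = 3.035117, K_3 = 165.5/364.5 = 0.454047, K_4 = 108.6/364.5 = 0.297942
Let ψ = V/F and solve Σ zᵢ(Kᵢ−1)/(1+ψ(Kᵢ−1)) = 0.
Check two-phase: ΣzᵢKᵢ = 1.1615 > 1 and Σzᵢ/Kᵢ = 2.1996 > 1, so g(0) = 0.1615 > 0 and g(1) = -1.1996 < 0.
Iterate (Newton) starting at ψ = 0.6:
  ψ = 0.6000: g = -0.52415, g' = -1.0805 → ψ = 0.1149
  ψ = 0.1149: g = -0.02224, g' = -1.3282 → ψ = 0.0982
  ψ = 0.0982: g = 0.00050, g' = -1.3896 → ψ = 0.0985
Converged at ψ = 0.0985.
Compositions from xᵢ = zᵢ/(1+ψ(Kᵢ−1)), yᵢ = Kᵢxᵢ:
  1: x = 0.1049, y = 0.4151
  2: x = 0.0960, y = 0.2915
  3: x = 0.3547, y = 0.1610
  4: x = 0.4443, y = 0.1324

y_4 = 0.1324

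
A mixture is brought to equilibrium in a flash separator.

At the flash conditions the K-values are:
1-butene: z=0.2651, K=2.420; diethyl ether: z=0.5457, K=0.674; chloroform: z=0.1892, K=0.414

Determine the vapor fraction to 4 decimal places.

ψ = 0.1534

Let ψ = V/F and solve Σ zᵢ(Kᵢ−1)/(1+ψ(Kᵢ−1)) = 0.
Check two-phase: ΣzᵢKᵢ = 1.0877 > 1 and Σzᵢ/Kᵢ = 1.3762 > 1, so g(0) = 0.0877 > 0 and g(1) = -0.3762 < 0.
Newton–Raphson from ψ = 0.5:
  ψ = 0.5000: g = -0.14922, g' = -0.3956 → ψ = 0.1228
  ψ = 0.1228: g = 0.01578, g' = -0.5260 → ψ = 0.1528
  ψ = 0.1528: g = 0.00034, g' = -0.5036 → ψ = 0.1534
Converged at ψ = 0.1534.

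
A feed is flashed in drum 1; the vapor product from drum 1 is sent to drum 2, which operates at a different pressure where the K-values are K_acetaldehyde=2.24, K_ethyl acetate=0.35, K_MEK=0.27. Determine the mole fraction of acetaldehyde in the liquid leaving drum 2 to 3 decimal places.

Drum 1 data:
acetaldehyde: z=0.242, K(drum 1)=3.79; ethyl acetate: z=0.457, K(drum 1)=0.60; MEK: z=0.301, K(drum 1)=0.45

x_acetaldehyde (drum 2) = 0.354

Drum 1:
Rachford–Rice: g(ψ₁) = Σ zᵢ(Kᵢ−1)/(1+ψ₁(Kᵢ−1)) = 0.
Check two-phase: ΣzᵢKᵢ = 1.327 > 1 and Σzᵢ/Kᵢ = 1.494 > 1, so g(0) = 0.327 > 0 and g(1) = -0.494 < 0.
Newton–Raphson from ψ₁ = 0.5:
  ψ₁ = 0.500: g = -0.1749, g' = -0.616 → ψ₁ = 0.216
  ψ₁ = 0.216: g = 0.0334, g' = -0.938 → ψ₁ = 0.252
  ψ₁ = 0.252: g = 0.0014, g' = -0.864 → ψ₁ = 0.253
Converged at ψ₁ = 0.253.
Drum-1 compositions:
  acetaldehyde: x = 0.142, y = 0.538
  ethyl acetate: x = 0.508, y = 0.305
  MEK: x = 0.350, y = 0.157
Drum-2 feed = drum-1 vapor: z₂ = (0.5376, 0.3051, 0.1574).
Drum 2:
Rachford–Rice: g(ψ₂) = Σ zᵢ(Kᵢ−1)/(1+ψ₂(Kᵢ−1)) = 0.
Check two-phase: ΣzᵢKᵢ = 1.353 > 1 and Σzᵢ/Kᵢ = 1.694 > 1, so g(0) = 0.353 > 0 and g(1) = -0.694 < 0.
Newton–Raphson from ψ₂ = 0.5:
  ψ₂ = 0.500: g = -0.0632, g' = -0.806 → ψ₂ = 0.422
  ψ₂ = 0.422: g = -0.0013, g' = -0.776 → ψ₂ = 0.420
Converged at ψ₂ = 0.420.
  acetaldehyde: x = 0.354, y = 0.792
  ethyl acetate: x = 0.420, y = 0.147
  MEK: x = 0.227, y = 0.061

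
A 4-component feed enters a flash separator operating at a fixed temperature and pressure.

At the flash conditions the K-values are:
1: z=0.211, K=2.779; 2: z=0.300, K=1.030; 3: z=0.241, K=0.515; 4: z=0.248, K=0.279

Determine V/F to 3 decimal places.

Rachford–Rice: g(V/F) = Σ zᵢ(Kᵢ−1)/(1+V/F(Kᵢ−1)) = 0.
g(0) = ΣzᵢKᵢ − 1 = 0.089 and g(1) = 1 − Σzᵢ/Kᵢ = -0.724, so a root lies in (0, 1).
Newton–Raphson from V/F = 0.47:
  V/F = 0.470: g = -0.2085, g' = -0.588 → V/F = 0.116
  V/F = 0.116: g = 0.0014, g' = -0.677 → V/F = 0.118
Converged at V/F = 0.118.

V/F = 0.118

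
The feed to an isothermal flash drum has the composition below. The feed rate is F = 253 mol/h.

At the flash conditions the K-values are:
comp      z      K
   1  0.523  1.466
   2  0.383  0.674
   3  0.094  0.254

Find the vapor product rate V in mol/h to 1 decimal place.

Rachford–Rice: g(β) = Σ zᵢ(Kᵢ−1)/(1+β(Kᵢ−1)) = 0.
g(0) = ΣzᵢKᵢ − 1 = 0.049 and g(1) = 1 − Σzᵢ/Kᵢ = -0.295, so a root lies in (0, 1).
Newton–Raphson from β = 0.5:
  β = 0.500: g = -0.0634, g' = -0.266 → β = 0.262
  β = 0.262: g = -0.0064, g' = -0.220 → β = 0.233
  β = 0.233: g = -0.0000, g' = -0.217 → β = 0.232
Converged at β = 0.232.
Then V = β·F = 0.2323·253 = 58.8 mol/h and L = F − V = 194.2 mol/h.

V = 58.8 mol/h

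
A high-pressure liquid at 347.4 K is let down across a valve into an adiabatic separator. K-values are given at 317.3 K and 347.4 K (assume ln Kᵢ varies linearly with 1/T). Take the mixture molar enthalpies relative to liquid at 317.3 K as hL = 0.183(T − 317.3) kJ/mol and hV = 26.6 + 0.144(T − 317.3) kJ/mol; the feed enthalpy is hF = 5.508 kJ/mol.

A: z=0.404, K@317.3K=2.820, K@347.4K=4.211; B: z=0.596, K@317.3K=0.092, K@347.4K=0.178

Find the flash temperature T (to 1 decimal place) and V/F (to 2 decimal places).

T = 323.5 K, V/F = 0.17

Adiabatic flash: solve Rachford–Rice at each trial T, then check hF = ψ·hV(T) + (1−ψ)·hL(T).
  T = 317.3 K: K = (2.820, 0.092), RR gives ψ = 0.117, H_out = 3.124 kJ/mol
  T = 347.4 K: K = (4.211, 0.178), RR gives ψ = 0.306, H_out = 13.285 kJ/mol
  T = 332.4 K: K = (3.480, 0.130), RR gives ψ = 0.224, H_out = 8.591 kJ/mol
  T = 324.9 K: K = (3.142, 0.110), RR gives ψ = 0.176, H_out = 6.013 kJ/mol
  T = 321.1 K: K = (2.979, 0.101), RR gives ψ = 0.148, H_out = 4.611 kJ/mol
  T = 323.0 K: K = (3.060, 0.105), RR gives ψ = 0.162, H_out = 5.321 kJ/mol
Linear interpolation between T = 323.0 (H_out = 5.321) and T = 324.9 (H_out = 6.013) on hF = 5.508 gives T ≈ 323.5 K, at which ψ = 0.17.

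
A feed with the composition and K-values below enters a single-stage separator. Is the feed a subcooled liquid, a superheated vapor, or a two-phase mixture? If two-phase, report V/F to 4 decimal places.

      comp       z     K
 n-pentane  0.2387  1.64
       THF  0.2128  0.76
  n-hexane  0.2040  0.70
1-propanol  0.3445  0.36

ΣzᵢKᵢ = 0.8200; Σzᵢ/Kᵢ = 1.6739.
Since ΣzᵢKᵢ < 1 the mixture is below its bubble point — single liquid phase.

subcooled liquid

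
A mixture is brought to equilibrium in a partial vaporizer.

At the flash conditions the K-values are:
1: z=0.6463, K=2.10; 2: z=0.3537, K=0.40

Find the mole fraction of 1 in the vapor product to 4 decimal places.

Material balance + equilibrium reduce to Σ zᵢ(Kᵢ−1)/(1+V/F(Kᵢ−1)) = 0.
Feasibility: ΣzᵢKᵢ = 1.4987, Σzᵢ/Kᵢ = 1.1920 — both > 1, two phases present.
Newton iteration, V/F⁰ = 0.41:
  V/F = 0.4100: g = 0.20850, g' = -0.5954 → V/F = 0.7602
  V/F = 0.7602: g = -0.00301, g' = -0.6624 → V/F = 0.7556
Converged at V/F = 0.7556.
Compositions from xᵢ = zᵢ/(1+V/F(Kᵢ−1)), yᵢ = Kᵢxᵢ:
  1: x = 0.3529, y = 0.7412
  2: x = 0.6471, y = 0.2588

y_1 = 0.7412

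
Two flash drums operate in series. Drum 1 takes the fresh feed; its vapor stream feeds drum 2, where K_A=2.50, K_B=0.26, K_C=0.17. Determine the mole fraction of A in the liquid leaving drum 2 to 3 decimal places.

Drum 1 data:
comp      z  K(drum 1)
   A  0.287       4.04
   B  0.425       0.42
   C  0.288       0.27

Drum 1:
Let ψ₁ = V/F and solve Σ zᵢ(Kᵢ−1)/(1+ψ₁(Kᵢ−1)) = 0.
g(0) = ΣzᵢKᵢ − 1 = 0.416 and g(1) = 1 − Σzᵢ/Kᵢ = -1.150, so a root lies in (0, 1).
Newton–Raphson from ψ₁ = 0.5:
  ψ₁ = 0.500: g = -0.3320, g' = -1.082 → ψ₁ = 0.193
  ψ₁ = 0.193: g = 0.0274, g' = -1.442 → ψ₁ = 0.212
  ψ₁ = 0.212: g = 0.0006, g' = -1.381 → ψ₁ = 0.213
Converged at ψ₁ = 0.213.
Drum-1 compositions:
  A: x = 0.174, y = 0.704
  B: x = 0.485, y = 0.204
  C: x = 0.341, y = 0.092
Drum-2 feed = drum-1 vapor: z₂ = (0.7044, 0.2036, 0.0920).
Drum 2:
Newton–Raphson from ψ₂ = 0.53:
  ψ₂ = 0.530: g = 0.2043, g' = -0.996 → ψ₂ = 0.735
  ψ₂ = 0.735: g = -0.0240, g' = -1.312 → ψ₂ = 0.717
Converged at ψ₂ = 0.717.
  A: x = 0.339, y = 0.849
  B: x = 0.433, y = 0.113
  C: x = 0.227, y = 0.039

x_A (drum 2) = 0.339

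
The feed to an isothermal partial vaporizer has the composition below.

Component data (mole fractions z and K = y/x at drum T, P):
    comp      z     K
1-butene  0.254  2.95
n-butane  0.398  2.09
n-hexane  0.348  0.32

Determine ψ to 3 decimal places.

Let ψ = V/F and solve Σ zᵢ(Kᵢ−1)/(1+ψ(Kᵢ−1)) = 0.
g(0) = ΣzᵢKᵢ − 1 = 0.692 and g(1) = 1 − Σzᵢ/Kᵢ = -0.364, so a root lies in (0, 1).
Newton–Raphson from ψ = 0.5:
  ψ = 0.500: g = 0.1730, g' = -0.815 → ψ = 0.712
  ψ = 0.712: g = -0.0074, g' = -0.924 → ψ = 0.704
Converged at ψ = 0.704.

ψ = 0.704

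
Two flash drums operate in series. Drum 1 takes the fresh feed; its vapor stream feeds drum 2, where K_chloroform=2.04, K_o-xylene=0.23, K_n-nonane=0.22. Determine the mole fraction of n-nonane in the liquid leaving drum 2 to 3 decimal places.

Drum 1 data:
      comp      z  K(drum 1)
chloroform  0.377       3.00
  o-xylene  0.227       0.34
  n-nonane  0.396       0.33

x_n-nonane (drum 2) = 0.363

Drum 1:
Rachford–Rice: g(ψ₁) = Σ zᵢ(Kᵢ−1)/(1+ψ₁(Kᵢ−1)) = 0.
g(0) = ΣzᵢKᵢ − 1 = 0.339 and g(1) = 1 − Σzᵢ/Kᵢ = -0.993, so a root lies in (0, 1).
Newton–Raphson from ψ₁ = 0.5:
  ψ₁ = 0.500: g = -0.2456, g' = -0.999 → ψ₁ = 0.254
Converged at ψ₁ = 0.254.
Drum-1 compositions:
  chloroform: x = 0.250, y = 0.750
  o-xylene: x = 0.273, y = 0.093
  n-nonane: x = 0.477, y = 0.158
Drum-2 feed = drum-1 vapor: z₂ = (0.7497, 0.0927, 0.1575).
Drum 2:
Newton–Raphson from ψ₂ = 0.57:
  ψ₂ = 0.570: g = 0.1411, g' = -0.805 → ψ₂ = 0.745
  ψ₂ = 0.745: g = -0.0217, g' = -1.107 → ψ₂ = 0.726
  ψ₂ = 0.726: g = -0.0005, g' = -1.055 → ψ₂ = 0.725
Converged at ψ₂ = 0.725.
  chloroform: x = 0.427, y = 0.872
  o-xylene: x = 0.210, y = 0.048
  n-nonane: x = 0.363, y = 0.080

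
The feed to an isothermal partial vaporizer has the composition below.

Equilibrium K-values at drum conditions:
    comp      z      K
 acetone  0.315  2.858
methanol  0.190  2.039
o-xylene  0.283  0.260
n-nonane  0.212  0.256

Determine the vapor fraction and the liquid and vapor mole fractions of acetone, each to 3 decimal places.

Let ψ = V/F and solve Σ zᵢ(Kᵢ−1)/(1+ψ(Kᵢ−1)) = 0.
Check two-phase: ΣzᵢKᵢ = 1.416 > 1 and Σzᵢ/Kᵢ = 2.120 > 1, so g(0) = 0.416 > 0 and g(1) = -1.120 < 0.
Newton–Raphson from ψ = 0.5:
  ψ = 0.500: g = -0.1502, g' = -1.069 → ψ = 0.359
  ψ = 0.359: g = -0.0060, g' = -1.006 → ψ = 0.354
Converged at ψ = 0.354.
Compositions from xᵢ = zᵢ/(1+ψ(Kᵢ−1)), yᵢ = Kᵢxᵢ:
  acetone: x = 0.190, y = 0.543
  methanol: x = 0.139, y = 0.283
  o-xylene: x = 0.383, y = 0.100
  n-nonane: x = 0.288, y = 0.074

ψ = 0.354, x_acetone = 0.190, y_acetone = 0.543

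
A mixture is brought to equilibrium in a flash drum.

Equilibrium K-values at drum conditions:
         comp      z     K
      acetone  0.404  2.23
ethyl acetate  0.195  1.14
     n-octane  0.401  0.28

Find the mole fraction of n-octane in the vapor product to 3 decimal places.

y_n-octane = 0.147

Rachford–Rice: g(ψ) = Σ zᵢ(Kᵢ−1)/(1+ψ(Kᵢ−1)) = 0.
g(0) = ΣzᵢKᵢ − 1 = 0.235 and g(1) = 1 − Σzᵢ/Kᵢ = -0.784, so a root lies in (0, 1).
Newton iteration, ψ⁰ = 0.5:
  ψ = 0.500: g = -0.1179, g' = -0.745 → ψ = 0.342
  ψ = 0.342: g = -0.0070, g' = -0.672 → ψ = 0.331
Converged at ψ = 0.331.
Compositions from xᵢ = zᵢ/(1+ψ(Kᵢ−1)), yᵢ = Kᵢxᵢ:
  acetone: x = 0.287, y = 0.640
  ethyl acetate: x = 0.186, y = 0.212
  n-octane: x = 0.527, y = 0.147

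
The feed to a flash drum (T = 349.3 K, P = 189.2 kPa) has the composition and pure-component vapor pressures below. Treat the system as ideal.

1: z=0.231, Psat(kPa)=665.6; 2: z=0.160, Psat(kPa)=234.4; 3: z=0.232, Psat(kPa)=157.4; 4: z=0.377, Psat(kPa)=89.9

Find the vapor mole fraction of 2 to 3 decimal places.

y_2 = 0.179

Raoult's law: Kᵢ = Pᵢˢᵃᵗ/P = Pᵢˢᵃᵗ/189.2.
  K_1 = 665.6/189.2 = 3.51797, K_2 = 234.4/189.2 = 1.23890, K_3 = 157.4/189.2 = 0.83192, K_4 = 89.9/189.2 = 0.47516
Let ψ = V/F and solve Σ zᵢ(Kᵢ−1)/(1+ψ(Kᵢ−1)) = 0.
g(0) = ΣzᵢKᵢ − 1 = 0.383 and g(1) = 1 − Σzᵢ/Kᵢ = -0.267, so a root lies in (0, 1).
Newton–Raphson from ψ = 0.42:
  ψ = 0.420: g = 0.0217, g' = -0.532 → ψ = 0.461
  ψ = 0.461: g = 0.0005, g' = -0.510 → ψ = 0.462
Converged at ψ = 0.462.
Compositions from xᵢ = zᵢ/(1+ψ(Kᵢ−1)), yᵢ = Kᵢxᵢ:
  1: x = 0.107, y = 0.376
  2: x = 0.144, y = 0.179
  3: x = 0.252, y = 0.209
  4: x = 0.498, y = 0.236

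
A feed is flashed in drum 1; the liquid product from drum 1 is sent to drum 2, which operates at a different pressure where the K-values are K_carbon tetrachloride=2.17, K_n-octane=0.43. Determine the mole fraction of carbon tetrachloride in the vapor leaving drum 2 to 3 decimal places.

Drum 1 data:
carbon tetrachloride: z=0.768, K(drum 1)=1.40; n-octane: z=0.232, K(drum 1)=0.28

y_carbon tetrachloride (drum 2) = 0.711

Drum 1:
Rachford–Rice: g(ψ₁) = Σ zᵢ(Kᵢ−1)/(1+ψ₁(Kᵢ−1)) = 0.
Feasibility: ΣzᵢKᵢ = 1.140, Σzᵢ/Kᵢ = 1.377 — both > 1, two phases present.
Binary case is linear: z₁(K₁−1)(1+ψ₁(K₂−1)) + z₂(K₂−1)(1+ψ₁(K₁−1)) = 0
⇒ ψ₁ = [z₁(K₁−1)+z₂(K₂−1)] / [−(K₁−1)(K₂−1)] = 0.1402/0.2880 = 0.487
Drum-1 compositions:
  carbon tetrachloride: x = 0.643, y = 0.900
  n-octane: x = 0.357, y = 0.100
Drum-2 feed = drum-1 liquid: z₂ = (0.6429, 0.3571).
Drum 2:
Let ψ₂ = V/F and solve Σ zᵢ(Kᵢ−1)/(1+ψ₂(Kᵢ−1)) = 0.
Check two-phase: ΣzᵢKᵢ = 1.549 > 1 and Σzᵢ/Kᵢ = 1.127 > 1, so g(0) = 0.549 > 0 and g(1) = -0.127 < 0.
Binary case is linear: z₁(K₁−1)(1+ψ₂(K₂−1)) + z₂(K₂−1)(1+ψ₂(K₁−1)) = 0
⇒ ψ₂ = [z₁(K₁−1)+z₂(K₂−1)] / [−(K₁−1)(K₂−1)] = 0.5486/0.6669 = 0.823
  carbon tetrachloride: x = 0.328, y = 0.711
  n-octane: x = 0.672, y = 0.289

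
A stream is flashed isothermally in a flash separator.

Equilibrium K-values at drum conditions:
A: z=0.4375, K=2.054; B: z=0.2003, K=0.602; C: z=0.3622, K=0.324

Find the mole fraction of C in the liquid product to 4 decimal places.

x_C = 0.4251

Iterate (Newton) starting at β = 0.5:
  β = 0.5000: g = -0.16740, g' = -0.6356 → β = 0.2366
  β = 0.2366: g = -0.01039, g' = -0.5846 → β = 0.2188
  β = 0.2188: g = 0.00002, g' = -0.5870 → β = 0.2189
Converged at β = 0.2189.
Compositions from xᵢ = zᵢ/(1+β(Kᵢ−1)), yᵢ = Kᵢxᵢ:
  A: x = 0.3555, y = 0.7302
  B: x = 0.2194, y = 0.1321
  C: x = 0.4251, y = 0.1377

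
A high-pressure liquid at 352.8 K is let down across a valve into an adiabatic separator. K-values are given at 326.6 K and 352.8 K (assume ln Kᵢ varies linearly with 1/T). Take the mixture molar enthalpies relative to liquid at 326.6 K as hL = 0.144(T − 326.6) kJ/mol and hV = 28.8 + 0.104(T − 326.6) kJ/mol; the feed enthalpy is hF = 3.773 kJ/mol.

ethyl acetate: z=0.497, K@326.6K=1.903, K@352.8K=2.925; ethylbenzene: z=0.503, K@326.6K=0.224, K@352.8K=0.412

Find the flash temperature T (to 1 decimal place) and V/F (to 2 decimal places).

Adiabatic flash: solve Rachford–Rice at each trial T, then check hF = ψ·hV(T) + (1−ψ)·hL(T).
  T = 326.6 K: K = (1.903, 0.224), RR gives ψ = 0.083, H_out = 2.403 kJ/mol
  T = 352.8 K: K = (2.925, 0.412), RR gives ψ = 0.584, H_out = 19.978 kJ/mol
  T = 339.7 K: K = (2.379, 0.307), RR gives ψ = 0.353, H_out = 11.862 kJ/mol
  T = 333.1 K: K = (2.131, 0.263), RR gives ψ = 0.229, H_out = 7.482 kJ/mol
  T = 329.9 K: K = (2.016, 0.243), RR gives ψ = 0.162, H_out = 5.114 kJ/mol
  T = 328.2 K: K = (1.957, 0.233), RR gives ψ = 0.123, H_out = 3.758 kJ/mol
Linear interpolation between T = 328.2 (H_out = 3.758) and T = 329.9 (H_out = 5.114) on hF = 3.773 gives T ≈ 328.2 K, at which ψ = 0.12.

T = 328.2 K, V/F = 0.12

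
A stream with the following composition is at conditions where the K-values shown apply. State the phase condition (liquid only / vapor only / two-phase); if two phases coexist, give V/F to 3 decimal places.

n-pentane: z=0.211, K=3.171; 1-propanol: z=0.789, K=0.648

ΣzᵢKᵢ = 1.180; Σzᵢ/Kᵢ = 1.284.
Both exceed 1, so a two-phase solution exists.
Rachford–Rice: g(ψ) = Σ zᵢ(Kᵢ−1)/(1+ψ(Kᵢ−1)) = 0.
Binary case is linear: z₁(K₁−1)(1+ψ(K₂−1)) + z₂(K₂−1)(1+ψ(K₁−1)) = 0
⇒ ψ = [z₁(K₁−1)+z₂(K₂−1)] / [−(K₁−1)(K₂−1)] = 0.1804/0.7642 = 0.236

two-phase, V/F = 0.236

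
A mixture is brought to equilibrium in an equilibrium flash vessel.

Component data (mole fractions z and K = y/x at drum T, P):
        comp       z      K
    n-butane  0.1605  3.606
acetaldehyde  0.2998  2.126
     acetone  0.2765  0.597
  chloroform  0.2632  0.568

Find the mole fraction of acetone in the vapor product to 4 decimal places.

Rachford–Rice: g(ψ) = Σ zᵢ(Kᵢ−1)/(1+ψ(Kᵢ−1)) = 0.
Check two-phase: ΣzᵢKᵢ = 1.5307 > 1 and Σzᵢ/Kᵢ = 1.1121 > 1, so g(0) = 0.5307 > 0 and g(1) = -0.1121 < 0.
Iterate (Newton) starting at ψ = 0.32:
  ψ = 0.3200: g = 0.21636, g' = -0.6548 → ψ = 0.6504
  ψ = 0.6504: g = 0.04092, g' = -0.4542 → ψ = 0.7405
  ψ = 0.7405: g = 0.00084, g' = -0.4374 → ψ = 0.7424
Converged at ψ = 0.7424.
Compositions from xᵢ = zᵢ/(1+ψ(Kᵢ−1)), yᵢ = Kᵢxᵢ:
  n-butane: x = 0.0547, y = 0.1972
  acetaldehyde: x = 0.1633, y = 0.3472
  acetone: x = 0.3945, y = 0.2355
  chloroform: x = 0.3875, y = 0.2201

y_acetone = 0.2355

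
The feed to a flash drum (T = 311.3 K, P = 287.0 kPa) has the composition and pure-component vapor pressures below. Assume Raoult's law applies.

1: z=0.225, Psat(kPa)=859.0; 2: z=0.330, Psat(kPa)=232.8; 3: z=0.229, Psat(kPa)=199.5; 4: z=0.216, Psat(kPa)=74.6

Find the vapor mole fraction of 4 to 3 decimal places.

Raoult's law: Kᵢ = Pᵢˢᵃᵗ/P = Pᵢˢᵃᵗ/287.0.
  K_1 = 859.0/287.0 = 2.99303, K_2 = 232.8/287.0 = 0.81115, K_3 = 199.5/287.0 = 0.69512, K_4 = 74.6/287.0 = 0.25993
Iterate (Newton) starting at ψ = 0.5:
  ψ = 0.500: g = -0.1803, g' = -0.566 → ψ = 0.182
  ψ = 0.182: g = 0.0062, g' = -0.676 → ψ = 0.191
Converged at ψ = 0.191.
Compositions from xᵢ = zᵢ/(1+ψ(Kᵢ−1)), yᵢ = Kᵢxᵢ:
  1: x = 0.163, y = 0.488
  2: x = 0.342, y = 0.278
  3: x = 0.243, y = 0.169
  4: x = 0.252, y = 0.065

y_4 = 0.065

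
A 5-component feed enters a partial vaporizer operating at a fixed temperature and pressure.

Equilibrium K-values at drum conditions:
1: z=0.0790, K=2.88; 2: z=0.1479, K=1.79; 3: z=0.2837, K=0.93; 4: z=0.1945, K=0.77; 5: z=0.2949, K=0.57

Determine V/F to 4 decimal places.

Rachford–Rice: g(V/F) = Σ zᵢ(Kᵢ−1)/(1+V/F(Kᵢ−1)) = 0.
g(0) = ΣzᵢKᵢ − 1 = 0.0740 and g(1) = 1 − Σzᵢ/Kᵢ = -0.1851, so a root lies in (0, 1).
Newton iteration, V/F⁰ = 0.5:
  V/F = 0.5000: g = -0.07235, g' = -0.2247 → V/F = 0.1781
  V/F = 0.1781: g = 0.00963, g' = -0.3042 → V/F = 0.2097
  V/F = 0.2097: g = 0.00023, g' = -0.2902 → V/F = 0.2105
Converged at V/F = 0.2105.

V/F = 0.2105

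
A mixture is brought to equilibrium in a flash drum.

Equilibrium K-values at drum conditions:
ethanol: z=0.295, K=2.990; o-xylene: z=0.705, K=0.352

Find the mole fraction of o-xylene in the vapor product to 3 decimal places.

y_o-xylene = 0.266

Binary case is linear: z₁(K₁−1)(1+β(K₂−1)) + z₂(K₂−1)(1+β(K₁−1)) = 0
⇒ β = [z₁(K₁−1)+z₂(K₂−1)] / [−(K₁−1)(K₂−1)] = 0.1302/1.2895 = 0.101
Compositions from xᵢ = zᵢ/(1+β(Kᵢ−1)), yᵢ = Kᵢxᵢ:
  ethanol: x = 0.246, y = 0.734
  o-xylene: x = 0.754, y = 0.266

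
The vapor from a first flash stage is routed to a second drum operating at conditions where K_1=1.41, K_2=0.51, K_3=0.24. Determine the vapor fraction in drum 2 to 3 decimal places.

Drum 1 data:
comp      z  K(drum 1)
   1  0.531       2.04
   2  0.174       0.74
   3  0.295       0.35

V/F (drum 2) = 0.323

Drum 1:
Let ψ₁ = V/F and solve Σ zᵢ(Kᵢ−1)/(1+ψ₁(Kᵢ−1)) = 0.
g(0) = ΣzᵢKᵢ − 1 = 0.315 and g(1) = 1 − Σzᵢ/Kᵢ = -0.338, so a root lies in (0, 1).
Newton iteration, ψ₁⁰ = 0.5:
  ψ₁ = 0.500: g = 0.0272, g' = -0.538 → ψ₁ = 0.551
  ψ₁ = 0.551: g = -0.0003, g' = -0.551 → ψ₁ = 0.550
Converged at ψ₁ = 0.550.
Drum-1 compositions:
  1: x = 0.338, y = 0.689
  2: x = 0.203, y = 0.150
  3: x = 0.459, y = 0.161
Drum-2 feed = drum-1 vapor: z₂ = (0.6890, 0.1503, 0.1607).
Drum 2:
Rachford–Rice: g(ψ₂) = Σ zᵢ(Kᵢ−1)/(1+ψ₂(Kᵢ−1)) = 0.
Feasibility: ΣzᵢKᵢ = 1.087, Σzᵢ/Kᵢ = 1.453 — both > 1, two phases present.
Newton–Raphson from ψ₂ = 0.52:
  ψ₂ = 0.520: g = -0.0679, g' = -0.397 → ψ₂ = 0.349
  ψ₂ = 0.349: g = -0.0080, g' = -0.313 → ψ₂ = 0.324
  ψ₂ = 0.324: g = -0.0001, g' = -0.305 → ψ₂ = 0.323
Converged at ψ₂ = 0.323.
  1: x = 0.608, y = 0.858
  2: x = 0.179, y = 0.091
  3: x = 0.213, y = 0.051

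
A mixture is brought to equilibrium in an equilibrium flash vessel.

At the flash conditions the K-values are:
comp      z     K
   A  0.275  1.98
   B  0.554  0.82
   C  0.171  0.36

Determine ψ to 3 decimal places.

ψ = 0.188

Rachford–Rice: g(ψ) = Σ zᵢ(Kᵢ−1)/(1+ψ(Kᵢ−1)) = 0.
Check two-phase: ΣzᵢKᵢ = 1.060 > 1 and Σzᵢ/Kᵢ = 1.289 > 1, so g(0) = 0.060 > 0 and g(1) = -0.289 < 0.
Newton iteration, ψ⁰ = 0.4:
  ψ = 0.400: g = -0.0609, g' = -0.284 → ψ = 0.185
  ψ = 0.185: g = 0.0008, g' = -0.299 → ψ = 0.188
Converged at ψ = 0.188.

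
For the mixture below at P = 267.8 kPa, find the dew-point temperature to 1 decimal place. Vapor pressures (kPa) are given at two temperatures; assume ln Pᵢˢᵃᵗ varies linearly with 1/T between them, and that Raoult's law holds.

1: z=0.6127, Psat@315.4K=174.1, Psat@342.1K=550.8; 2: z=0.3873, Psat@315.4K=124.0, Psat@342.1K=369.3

T = 328.6 K

Dew-point temperature: Σzᵢ·P/Pᵢˢᵃᵗ(T) = 1. Interpolate ln Pᵢˢᵃᵗ = aᵢ + bᵢ/T.
  T = 315.4 K: ΣzᵢP/Pᵢˢᵃᵗ = 1.7789
  T = 342.1 K: ΣzᵢP/Pᵢˢᵃᵗ = 0.5787
  T = 328.8 K: ΣzᵢP/Pᵢˢᵃᵗ = 0.9896
  T = 322.1 K: ΣzᵢP/Pᵢˢᵃᵗ = 1.3187
  T = 325.5 K: ΣzᵢP/Pᵢˢᵃᵗ = 1.1382
  T = 327.1 K: ΣzᵢP/Pᵢˢᵃᵗ = 1.0632
Interpolating between 327.1 K and 328.8 K gives T ≈ 328.6 K.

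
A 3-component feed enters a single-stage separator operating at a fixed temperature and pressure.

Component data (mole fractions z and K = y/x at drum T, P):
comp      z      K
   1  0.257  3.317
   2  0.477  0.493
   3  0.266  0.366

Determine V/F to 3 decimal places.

Rachford–Rice: g(V/F) = Σ zᵢ(Kᵢ−1)/(1+V/F(Kᵢ−1)) = 0.
Feasibility: ΣzᵢKᵢ = 1.185, Σzᵢ/Kᵢ = 1.772 — both > 1, two phases present.
Newton iteration, V/F⁰ = 0.61:
  V/F = 0.610: g = -0.3784, g' = -0.778 → V/F = 0.124
  V/F = 0.124: g = 0.0217, g' = -1.099 → V/F = 0.144
Converged at V/F = 0.144.

V/F = 0.144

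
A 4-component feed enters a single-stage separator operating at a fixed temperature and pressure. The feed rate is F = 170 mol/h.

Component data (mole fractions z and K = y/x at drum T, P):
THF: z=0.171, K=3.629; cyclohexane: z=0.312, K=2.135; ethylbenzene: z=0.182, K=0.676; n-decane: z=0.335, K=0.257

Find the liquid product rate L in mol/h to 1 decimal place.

Material balance + equilibrium reduce to Σ zᵢ(Kᵢ−1)/(1+ψ(Kᵢ−1)) = 0.
Feasibility: ΣzᵢKᵢ = 1.496, Σzᵢ/Kᵢ = 1.766 — both > 1, two phases present.
Newton iteration, ψ⁰ = 0.69:
  ψ = 0.690: g = -0.2283, g' = -1.086 → ψ = 0.480
  ψ = 0.480: g = -0.0285, g' = -0.873 → ψ = 0.447
Converged at ψ = 0.447.
Then V = ψ·F = 0.4470·170 = 76.0 mol/h and L = F − V = 94.0 mol/h.

L = 94.0 mol/h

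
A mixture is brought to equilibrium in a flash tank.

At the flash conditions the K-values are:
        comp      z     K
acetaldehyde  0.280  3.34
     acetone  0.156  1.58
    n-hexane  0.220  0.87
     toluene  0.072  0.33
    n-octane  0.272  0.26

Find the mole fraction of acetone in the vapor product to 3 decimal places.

y_acetone = 0.197

Rachford–Rice: g(ψ) = Σ zᵢ(Kᵢ−1)/(1+ψ(Kᵢ−1)) = 0.
Feasibility: ΣzᵢKᵢ = 1.468, Σzᵢ/Kᵢ = 1.700 — both > 1, two phases present.
Newton iteration, ψ⁰ = 0.34:
  ψ = 0.340: g = 0.0791, g' = -0.836 → ψ = 0.435
  ψ = 0.435: g = 0.0020, g' = -0.802 → ψ = 0.437
Converged at ψ = 0.437.
Compositions from xᵢ = zᵢ/(1+ψ(Kᵢ−1)), yᵢ = Kᵢxᵢ:
  acetaldehyde: x = 0.138, y = 0.462
  acetone: x = 0.124, y = 0.197
  n-hexane: x = 0.233, y = 0.203
  toluene: x = 0.102, y = 0.034
  n-octane: x = 0.402, y = 0.105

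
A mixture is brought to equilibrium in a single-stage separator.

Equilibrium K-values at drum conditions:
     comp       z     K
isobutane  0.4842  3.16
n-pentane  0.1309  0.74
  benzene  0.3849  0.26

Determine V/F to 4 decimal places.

Material balance + equilibrium reduce to Σ zᵢ(Kᵢ−1)/(1+V/F(Kᵢ−1)) = 0.
Feasibility: ΣzᵢKᵢ = 1.7270, Σzᵢ/Kᵢ = 1.8105 — both > 1, two phases present.
Newton–Raphson from V/F = 0.63:
  V/F = 0.6300: g = -0.13127, g' = -1.1577 → V/F = 0.5166
  V/F = 0.5166: g = -0.00612, g' = -1.0688 → V/F = 0.5109
Converged at V/F = 0.5109.

V/F = 0.5109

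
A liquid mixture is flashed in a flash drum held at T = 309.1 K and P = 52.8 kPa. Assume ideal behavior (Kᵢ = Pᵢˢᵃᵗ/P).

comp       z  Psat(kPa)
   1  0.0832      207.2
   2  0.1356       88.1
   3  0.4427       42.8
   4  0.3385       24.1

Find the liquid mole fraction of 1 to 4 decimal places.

x_1 = 0.0660

Raoult's law: Kᵢ = Pᵢˢᵃᵗ/P = Pᵢˢᵃᵗ/52.8.
  K_1 = 207.2/52.8 = 3.924242, K_2 = 88.1/52.8 = 1.668561, K_3 = 42.8/52.8 = 0.810606, K_4 = 24.1/52.8 = 0.456439
Let ψ = V/F and solve Σ zᵢ(Kᵢ−1)/(1+ψ(Kᵢ−1)) = 0.
Feasibility: ΣzᵢKᵢ = 1.0661, Σzᵢ/Kᵢ = 1.3902 — both > 1, two phases present.
Iterate (Newton) starting at ψ = 0.5:
  ψ = 0.5000: g = -0.17852, g' = -0.3594 → ψ = 0.0033
  ψ = 0.0033: g = 0.06325, g' = -0.8747 → ψ = 0.0756
  ψ = 0.0756: g = 0.00863, g' = -0.6573 → ψ = 0.0887
  ψ = 0.0887: g = 0.00019, g' = -0.6294 → ψ = 0.0890
Converged at ψ = 0.0890.
Compositions from xᵢ = zᵢ/(1+ψ(Kᵢ−1)), yᵢ = Kᵢxᵢ:
  1: x = 0.0660, y = 0.2591
  2: x = 0.1280, y = 0.2136
  3: x = 0.4503, y = 0.3650
  4: x = 0.3557, y = 0.1624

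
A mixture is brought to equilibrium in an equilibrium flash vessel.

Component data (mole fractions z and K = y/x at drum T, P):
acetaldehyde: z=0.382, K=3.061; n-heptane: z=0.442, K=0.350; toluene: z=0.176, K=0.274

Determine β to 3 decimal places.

β = 0.269

Iterate (Newton) starting at β = 0.4:
  β = 0.400: g = -0.1368, g' = -1.013 → β = 0.265
  β = 0.265: g = 0.0039, g' = -1.094 → β = 0.269
Converged at β = 0.269.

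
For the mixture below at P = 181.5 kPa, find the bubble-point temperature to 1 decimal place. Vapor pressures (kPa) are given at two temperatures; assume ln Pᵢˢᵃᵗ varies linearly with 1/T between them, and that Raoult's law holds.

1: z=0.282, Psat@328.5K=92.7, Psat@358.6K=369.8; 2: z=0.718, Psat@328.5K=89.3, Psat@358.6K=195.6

Bubble-point temperature: ΣzᵢPᵢˢᵃᵗ(T) = P. Interpolate ln Pᵢˢᵃᵗ = aᵢ + bᵢ/T.
  T = 328.5 K: ΣzᵢPᵢˢᵃᵗ = 90.26 kPa
  T = 358.6 K: ΣzᵢPᵢˢᵃᵗ = 244.72 kPa
  T = 343.6 K: ΣzᵢPᵢˢᵃᵗ = 150.60 kPa
  T = 351.1 K: ΣzᵢPᵢˢᵃᵗ = 192.51 kPa
  T = 347.4 K: ΣzᵢPᵢˢᵃᵗ = 170.67 kPa
  T = 349.2 K: ΣzᵢPᵢˢᵃᵗ = 181.00 kPa
Interpolating between 349.2 K and 351.1 K gives T ≈ 349.3 K.

T = 349.3 K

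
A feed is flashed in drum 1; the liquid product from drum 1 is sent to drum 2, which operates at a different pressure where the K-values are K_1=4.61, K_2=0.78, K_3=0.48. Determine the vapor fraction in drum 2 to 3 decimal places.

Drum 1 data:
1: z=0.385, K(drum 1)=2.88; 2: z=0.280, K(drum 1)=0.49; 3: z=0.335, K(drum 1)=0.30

V/F (drum 2) = 0.410

Drum 1:
Iterate (Newton) starting at ψ₁ = 0.37:
  ψ₁ = 0.370: g = -0.0656, g' = -0.883 → ψ₁ = 0.296
  ψ₁ = 0.296: g = 0.0013, g' = -0.924 → ψ₁ = 0.297
Converged at ψ₁ = 0.297.
Drum-1 compositions:
  1: x = 0.247, y = 0.711
  2: x = 0.330, y = 0.162
  3: x = 0.423, y = 0.127
Drum-2 feed = drum-1 liquid: z₂ = (0.2470, 0.3300, 0.4230).
Drum 2:
Material balance + equilibrium reduce to Σ zᵢ(Kᵢ−1)/(1+ψ₂(Kᵢ−1)) = 0.
Check two-phase: ΣzᵢKᵢ = 1.599 > 1 and Σzᵢ/Kᵢ = 1.358 > 1, so g(0) = 0.599 > 0 and g(1) = -0.358 < 0.
Newton–Raphson from ψ₂ = 0.51:
  ψ₂ = 0.510: g = -0.0672, g' = -0.631 → ψ₂ = 0.403
  ψ₂ = 0.403: g = 0.0050, g' = -0.736 → ψ₂ = 0.410
Converged at ψ₂ = 0.410.
  1: x = 0.100, y = 0.459
  2: x = 0.363, y = 0.283
  3: x = 0.538, y = 0.258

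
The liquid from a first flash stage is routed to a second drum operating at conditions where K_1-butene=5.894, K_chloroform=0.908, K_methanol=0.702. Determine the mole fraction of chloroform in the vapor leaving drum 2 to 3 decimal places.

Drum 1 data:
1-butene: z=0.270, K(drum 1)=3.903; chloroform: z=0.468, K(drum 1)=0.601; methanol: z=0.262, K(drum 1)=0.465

Drum 1:
Rachford–Rice: g(ψ₁) = Σ zᵢ(Kᵢ−1)/(1+ψ₁(Kᵢ−1)) = 0.
Check two-phase: ΣzᵢKᵢ = 1.457 > 1 and Σzᵢ/Kᵢ = 1.411 > 1, so g(0) = 0.457 > 0 and g(1) = -0.411 < 0.
Iterate (Newton) starting at ψ₁ = 0.5:
  ψ₁ = 0.500: g = -0.1049, g' = -0.635 → ψ₁ = 0.335
  ψ₁ = 0.335: g = 0.0113, g' = -0.796 → ψ₁ = 0.349
Converged at ψ₁ = 0.349.
Drum-1 compositions:
  1-butene: x = 0.134, y = 0.523
  chloroform: x = 0.544, y = 0.327
  methanol: x = 0.322, y = 0.150
Drum-2 feed = drum-1 liquid: z₂ = (0.1341, 0.5437, 0.3222).
Drum 2:
Material balance + equilibrium reduce to Σ zᵢ(Kᵢ−1)/(1+ψ₂(Kᵢ−1)) = 0.
g(0) = ΣzᵢKᵢ − 1 = 0.510 and g(1) = 1 − Σzᵢ/Kᵢ = -0.080, so a root lies in (0, 1).
Iterate (Newton) starting at ψ₂ = 0.5:
  ψ₂ = 0.500: g = 0.0252, g' = -0.315 → ψ₂ = 0.580
  ψ₂ = 0.580: g = 0.0021, g' = -0.265 → ψ₂ = 0.588
Converged at ψ₂ = 0.588.
  1-butene: x = 0.035, y = 0.204
  chloroform: x = 0.575, y = 0.522
  methanol: x = 0.391, y = 0.274

y_chloroform (drum 2) = 0.522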